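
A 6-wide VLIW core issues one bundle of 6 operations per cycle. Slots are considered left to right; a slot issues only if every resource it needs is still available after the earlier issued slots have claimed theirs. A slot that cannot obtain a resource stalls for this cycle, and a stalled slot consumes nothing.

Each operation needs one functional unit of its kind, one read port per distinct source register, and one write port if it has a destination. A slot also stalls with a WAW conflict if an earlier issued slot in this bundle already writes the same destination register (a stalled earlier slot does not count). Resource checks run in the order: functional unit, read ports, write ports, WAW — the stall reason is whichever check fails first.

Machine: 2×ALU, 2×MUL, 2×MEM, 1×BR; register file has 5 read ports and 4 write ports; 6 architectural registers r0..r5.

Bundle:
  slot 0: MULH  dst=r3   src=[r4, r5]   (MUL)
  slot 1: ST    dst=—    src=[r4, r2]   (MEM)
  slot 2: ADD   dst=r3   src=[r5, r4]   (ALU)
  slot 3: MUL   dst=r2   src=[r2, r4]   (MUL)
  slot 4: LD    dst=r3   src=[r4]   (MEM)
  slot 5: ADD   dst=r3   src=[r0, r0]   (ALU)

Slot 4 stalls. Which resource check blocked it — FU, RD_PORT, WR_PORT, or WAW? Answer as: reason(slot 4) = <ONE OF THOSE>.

(0) want 1×MUL +2rd +1wr — yes → AL2|MU1|ME2|BR1|rd3|wr3
(1) want 1×MEM +2rd +0wr — yes → AL2|MU1|ME1|BR1|rd1|wr3
(2) want 1×ALU +2rd +1wr — RD_PORT → AL2|MU1|ME1|BR1|rd1|wr3
(3) want 1×MUL +2rd +1wr — RD_PORT → AL2|MU1|ME1|BR1|rd1|wr3
(4) want 1×MEM +1rd +1wr — WAW → AL2|MU1|ME1|BR1|rd1|wr3
(5) want 1×ALU +1rd +1wr — WAW → AL2|MU1|ME1|BR1|rd1|wr3

reason(slot 4) = WAW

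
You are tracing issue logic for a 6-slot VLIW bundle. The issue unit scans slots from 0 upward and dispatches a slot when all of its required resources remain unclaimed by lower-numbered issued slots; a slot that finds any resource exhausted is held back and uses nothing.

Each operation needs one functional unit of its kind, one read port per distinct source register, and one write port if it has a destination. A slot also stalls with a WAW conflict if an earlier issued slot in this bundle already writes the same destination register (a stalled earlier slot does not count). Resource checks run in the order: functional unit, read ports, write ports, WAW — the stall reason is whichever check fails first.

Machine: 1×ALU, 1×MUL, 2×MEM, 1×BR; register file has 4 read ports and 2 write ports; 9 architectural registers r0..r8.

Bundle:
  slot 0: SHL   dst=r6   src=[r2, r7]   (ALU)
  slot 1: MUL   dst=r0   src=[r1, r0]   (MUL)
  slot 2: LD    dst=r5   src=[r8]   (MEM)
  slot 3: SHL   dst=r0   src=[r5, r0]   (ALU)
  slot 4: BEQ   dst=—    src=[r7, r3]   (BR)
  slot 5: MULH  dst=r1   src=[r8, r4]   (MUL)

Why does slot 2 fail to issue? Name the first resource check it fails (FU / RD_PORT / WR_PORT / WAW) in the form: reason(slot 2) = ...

reason(slot 2) = RD_PORT

  0. ALU→r6 ⇒ go  {0A/1Mu/2Ld/1B | 2r 1w}
  1. MUL→r0 ⇒ go  {0A/0Mu/2Ld/1B | 0r 0w}
  2. MEM→r5 ⇒ no(RD_PORT)  {0A/0Mu/2Ld/1B | 0r 0w}
  3. ALU→r0 ⇒ no(FU)  {0A/0Mu/2Ld/1B | 0r 0w}
  4. BR ⇒ no(RD_PORT)  {0A/0Mu/2Ld/1B | 0r 0w}
  5. MUL→r1 ⇒ no(FU)  {0A/0Mu/2Ld/1B | 0r 0w}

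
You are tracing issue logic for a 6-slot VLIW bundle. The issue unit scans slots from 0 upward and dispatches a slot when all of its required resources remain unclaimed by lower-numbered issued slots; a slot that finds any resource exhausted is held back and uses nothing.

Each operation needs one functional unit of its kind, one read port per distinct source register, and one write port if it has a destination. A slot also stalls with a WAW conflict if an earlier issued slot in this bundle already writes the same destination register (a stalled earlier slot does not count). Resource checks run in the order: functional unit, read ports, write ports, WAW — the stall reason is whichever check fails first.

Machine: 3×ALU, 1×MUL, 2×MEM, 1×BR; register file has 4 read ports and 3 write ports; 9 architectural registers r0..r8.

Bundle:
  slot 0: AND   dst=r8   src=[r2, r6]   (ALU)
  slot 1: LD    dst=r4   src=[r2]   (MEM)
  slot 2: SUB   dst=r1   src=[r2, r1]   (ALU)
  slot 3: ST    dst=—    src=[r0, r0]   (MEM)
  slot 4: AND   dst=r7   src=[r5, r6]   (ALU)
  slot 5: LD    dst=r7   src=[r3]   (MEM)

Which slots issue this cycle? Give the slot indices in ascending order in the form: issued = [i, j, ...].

(0) want 1×ALU +2rd +1wr — yes → AL2|MU1|ME2|BR1|rd2|wr2
(1) want 1×MEM +1rd +1wr — yes → AL2|MU1|ME1|BR1|rd1|wr1
(2) want 1×ALU +2rd +1wr — RD_PORT → AL2|MU1|ME1|BR1|rd1|wr1
(3) want 1×MEM +1rd +0wr — yes → AL2|MU1|ME0|BR1|rd0|wr1
(4) want 1×ALU +2rd +1wr — RD_PORT → AL2|MU1|ME0|BR1|rd0|wr1
(5) want 1×MEM +1rd +1wr — FU → AL2|MU1|ME0|BR1|rd0|wr1

issued = [0, 1, 3]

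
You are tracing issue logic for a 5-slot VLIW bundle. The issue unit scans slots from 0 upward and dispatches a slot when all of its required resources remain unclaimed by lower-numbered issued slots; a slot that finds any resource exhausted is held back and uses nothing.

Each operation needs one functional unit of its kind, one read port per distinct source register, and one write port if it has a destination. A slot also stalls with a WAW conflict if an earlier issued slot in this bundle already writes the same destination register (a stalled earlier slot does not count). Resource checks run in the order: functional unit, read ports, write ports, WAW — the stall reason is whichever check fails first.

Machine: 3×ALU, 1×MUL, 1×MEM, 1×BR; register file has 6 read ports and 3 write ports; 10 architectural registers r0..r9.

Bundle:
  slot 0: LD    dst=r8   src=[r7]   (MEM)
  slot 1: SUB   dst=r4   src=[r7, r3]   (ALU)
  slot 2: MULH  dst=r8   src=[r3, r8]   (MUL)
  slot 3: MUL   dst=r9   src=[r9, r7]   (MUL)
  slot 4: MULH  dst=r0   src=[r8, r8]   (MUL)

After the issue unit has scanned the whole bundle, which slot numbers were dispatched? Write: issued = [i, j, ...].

#0 MEM src=r7 dispatched  <A:3 Mu:1 Ld:0 B:1 rd:5 wr:2>
#1 ALU src=r7,r3 dispatched  <A:2 Mu:1 Ld:0 B:1 rd:3 wr:1>
#2 MUL src=r3,r8 held:WAW  <A:2 Mu:1 Ld:0 B:1 rd:3 wr:1>
#3 MUL src=r9,r7 dispatched  <A:2 Mu:0 Ld:0 B:1 rd:1 wr:0>
#4 MUL src=r8,r8 held:FU  <A:2 Mu:0 Ld:0 B:1 rd:1 wr:0>

issued = [0, 1, 3]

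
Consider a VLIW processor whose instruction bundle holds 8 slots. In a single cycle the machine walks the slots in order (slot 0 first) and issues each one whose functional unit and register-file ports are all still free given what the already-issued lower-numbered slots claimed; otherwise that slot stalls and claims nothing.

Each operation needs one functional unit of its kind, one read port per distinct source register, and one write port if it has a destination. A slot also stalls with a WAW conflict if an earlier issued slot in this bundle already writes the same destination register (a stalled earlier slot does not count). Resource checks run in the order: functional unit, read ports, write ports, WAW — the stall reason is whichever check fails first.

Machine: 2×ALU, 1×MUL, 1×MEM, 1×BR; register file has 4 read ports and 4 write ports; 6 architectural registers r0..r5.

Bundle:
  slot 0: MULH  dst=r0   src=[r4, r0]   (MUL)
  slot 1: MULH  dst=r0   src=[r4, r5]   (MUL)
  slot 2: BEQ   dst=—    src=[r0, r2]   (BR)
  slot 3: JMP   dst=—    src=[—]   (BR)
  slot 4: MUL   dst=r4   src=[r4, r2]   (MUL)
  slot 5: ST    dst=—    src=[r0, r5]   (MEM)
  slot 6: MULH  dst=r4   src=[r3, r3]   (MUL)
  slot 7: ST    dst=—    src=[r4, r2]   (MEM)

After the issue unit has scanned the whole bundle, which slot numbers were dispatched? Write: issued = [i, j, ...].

issued = [0, 2]

(0) want 1×MUL +2rd +1wr — yes → AL2|MU0|ME1|BR1|rd2|wr3
(1) want 1×MUL +2rd +1wr — FU → AL2|MU0|ME1|BR1|rd2|wr3
(2) want 1×BR +2rd +0wr — yes → AL2|MU0|ME1|BR0|rd0|wr3
(3) want 1×BR +0rd +0wr — FU → AL2|MU0|ME1|BR0|rd0|wr3
(4) want 1×MUL +2rd +1wr — FU → AL2|MU0|ME1|BR0|rd0|wr3
(5) want 1×MEM +2rd +0wr — RD_PORT → AL2|MU0|ME1|BR0|rd0|wr3
(6) want 1×MUL +1rd +1wr — FU → AL2|MU0|ME1|BR0|rd0|wr3
(7) want 1×MEM +2rd +0wr — RD_PORT → AL2|MU0|ME1|BR0|rd0|wr3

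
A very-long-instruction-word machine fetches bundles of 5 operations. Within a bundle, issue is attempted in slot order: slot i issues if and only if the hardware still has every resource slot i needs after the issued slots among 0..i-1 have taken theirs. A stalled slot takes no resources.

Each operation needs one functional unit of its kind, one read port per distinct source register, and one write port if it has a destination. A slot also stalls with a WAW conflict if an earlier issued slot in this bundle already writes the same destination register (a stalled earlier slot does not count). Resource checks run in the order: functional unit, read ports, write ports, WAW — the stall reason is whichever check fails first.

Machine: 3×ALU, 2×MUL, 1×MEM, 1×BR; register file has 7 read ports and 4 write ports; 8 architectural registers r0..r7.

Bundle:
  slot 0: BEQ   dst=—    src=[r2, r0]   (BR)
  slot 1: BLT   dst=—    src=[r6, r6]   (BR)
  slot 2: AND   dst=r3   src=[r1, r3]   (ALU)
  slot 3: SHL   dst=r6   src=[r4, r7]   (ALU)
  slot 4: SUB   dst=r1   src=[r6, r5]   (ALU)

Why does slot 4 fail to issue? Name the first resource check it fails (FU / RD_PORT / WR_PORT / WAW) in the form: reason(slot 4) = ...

  0. BR ⇒ go  {3A/2Mu/1Ld/0B | 5r 4w}
  1. BR ⇒ no(FU)  {3A/2Mu/1Ld/0B | 5r 4w}
  2. ALU→r3 ⇒ go  {2A/2Mu/1Ld/0B | 3r 3w}
  3. ALU→r6 ⇒ go  {1A/2Mu/1Ld/0B | 1r 2w}
  4. ALU→r1 ⇒ no(RD_PORT)  {1A/2Mu/1Ld/0B | 1r 2w}

reason(slot 4) = RD_PORT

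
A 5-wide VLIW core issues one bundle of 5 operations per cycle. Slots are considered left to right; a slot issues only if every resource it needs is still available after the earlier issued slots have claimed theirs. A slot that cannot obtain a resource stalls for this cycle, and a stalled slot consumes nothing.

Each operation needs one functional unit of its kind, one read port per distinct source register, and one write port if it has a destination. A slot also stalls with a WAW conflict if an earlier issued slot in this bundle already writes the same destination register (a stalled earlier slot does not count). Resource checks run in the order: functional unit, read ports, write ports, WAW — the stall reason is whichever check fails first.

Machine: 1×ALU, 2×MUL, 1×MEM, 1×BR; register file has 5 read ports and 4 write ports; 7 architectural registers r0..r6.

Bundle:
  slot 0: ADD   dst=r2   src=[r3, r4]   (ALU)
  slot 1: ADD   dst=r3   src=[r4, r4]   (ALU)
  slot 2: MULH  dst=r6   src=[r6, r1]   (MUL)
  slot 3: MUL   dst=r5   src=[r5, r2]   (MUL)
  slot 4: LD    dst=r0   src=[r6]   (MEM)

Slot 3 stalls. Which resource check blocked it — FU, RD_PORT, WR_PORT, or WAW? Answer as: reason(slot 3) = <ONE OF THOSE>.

reason(slot 3) = RD_PORT

#0 ALU src=r3,r4 dispatched  <A:0 Mu:2 Ld:1 B:1 rd:3 wr:3>
#1 ALU src=r4,r4 held:FU  <A:0 Mu:2 Ld:1 B:1 rd:3 wr:3>
#2 MUL src=r6,r1 dispatched  <A:0 Mu:1 Ld:1 B:1 rd:1 wr:2>
#3 MUL src=r5,r2 held:RD_PORT  <A:0 Mu:1 Ld:1 B:1 rd:1 wr:2>
#4 MEM src=r6 dispatched  <A:0 Mu:1 Ld:0 B:1 rd:0 wr:1>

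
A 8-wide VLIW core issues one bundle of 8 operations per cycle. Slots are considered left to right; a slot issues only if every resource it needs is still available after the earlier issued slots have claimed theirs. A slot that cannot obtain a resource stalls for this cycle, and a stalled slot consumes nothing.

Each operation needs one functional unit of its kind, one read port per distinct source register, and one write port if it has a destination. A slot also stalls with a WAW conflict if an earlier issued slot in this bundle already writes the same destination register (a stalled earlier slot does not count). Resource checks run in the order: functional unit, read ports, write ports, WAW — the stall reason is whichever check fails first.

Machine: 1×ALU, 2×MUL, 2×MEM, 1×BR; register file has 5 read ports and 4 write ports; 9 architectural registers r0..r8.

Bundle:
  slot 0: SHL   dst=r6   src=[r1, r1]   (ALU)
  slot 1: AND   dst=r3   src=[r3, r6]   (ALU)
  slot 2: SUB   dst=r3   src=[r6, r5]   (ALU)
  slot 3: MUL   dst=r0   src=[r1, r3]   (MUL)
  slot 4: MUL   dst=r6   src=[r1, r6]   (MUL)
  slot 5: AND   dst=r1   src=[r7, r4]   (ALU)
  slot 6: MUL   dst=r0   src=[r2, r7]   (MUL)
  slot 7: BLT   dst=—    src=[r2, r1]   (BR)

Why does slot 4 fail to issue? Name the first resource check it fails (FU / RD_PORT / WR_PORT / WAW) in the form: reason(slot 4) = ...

reason(slot 4) = WAW

slot 0 (ALU): ISSUE — free A0,Mu2,Ld2,B1 rp4 wp3
slot 1 (ALU): stall FU — free A0,Mu2,Ld2,B1 rp4 wp3
slot 2 (ALU): stall FU — free A0,Mu2,Ld2,B1 rp4 wp3
slot 3 (MUL): ISSUE — free A0,Mu1,Ld2,B1 rp2 wp2
slot 4 (MUL): stall WAW — free A0,Mu1,Ld2,B1 rp2 wp2
slot 5 (ALU): stall FU — free A0,Mu1,Ld2,B1 rp2 wp2
slot 6 (MUL): stall WAW — free A0,Mu1,Ld2,B1 rp2 wp2
slot 7 (BR): ISSUE — free A0,Mu1,Ld2,B0 rp0 wp2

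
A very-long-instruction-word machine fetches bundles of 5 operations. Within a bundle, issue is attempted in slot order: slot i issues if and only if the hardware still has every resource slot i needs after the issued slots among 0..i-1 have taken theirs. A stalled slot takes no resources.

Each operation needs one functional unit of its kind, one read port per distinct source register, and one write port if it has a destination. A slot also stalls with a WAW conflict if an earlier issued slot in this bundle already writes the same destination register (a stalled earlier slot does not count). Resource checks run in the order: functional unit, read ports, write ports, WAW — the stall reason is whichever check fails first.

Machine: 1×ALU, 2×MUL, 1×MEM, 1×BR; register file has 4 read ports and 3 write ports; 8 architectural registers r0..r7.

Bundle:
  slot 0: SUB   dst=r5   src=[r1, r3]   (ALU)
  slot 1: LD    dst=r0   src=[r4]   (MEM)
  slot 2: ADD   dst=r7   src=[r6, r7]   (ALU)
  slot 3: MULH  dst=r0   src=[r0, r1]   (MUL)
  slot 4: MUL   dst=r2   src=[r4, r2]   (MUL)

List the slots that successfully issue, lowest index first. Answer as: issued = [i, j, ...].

(0) want 1×ALU +2rd +1wr — yes → AL0|MU2|ME1|BR1|rd2|wr2
(1) want 1×MEM +1rd +1wr — yes → AL0|MU2|ME0|BR1|rd1|wr1
(2) want 1×ALU +2rd +1wr — FU → AL0|MU2|ME0|BR1|rd1|wr1
(3) want 1×MUL +2rd +1wr — RD_PORT → AL0|MU2|ME0|BR1|rd1|wr1
(4) want 1×MUL +2rd +1wr — RD_PORT → AL0|MU2|ME0|BR1|rd1|wr1

issued = [0, 1]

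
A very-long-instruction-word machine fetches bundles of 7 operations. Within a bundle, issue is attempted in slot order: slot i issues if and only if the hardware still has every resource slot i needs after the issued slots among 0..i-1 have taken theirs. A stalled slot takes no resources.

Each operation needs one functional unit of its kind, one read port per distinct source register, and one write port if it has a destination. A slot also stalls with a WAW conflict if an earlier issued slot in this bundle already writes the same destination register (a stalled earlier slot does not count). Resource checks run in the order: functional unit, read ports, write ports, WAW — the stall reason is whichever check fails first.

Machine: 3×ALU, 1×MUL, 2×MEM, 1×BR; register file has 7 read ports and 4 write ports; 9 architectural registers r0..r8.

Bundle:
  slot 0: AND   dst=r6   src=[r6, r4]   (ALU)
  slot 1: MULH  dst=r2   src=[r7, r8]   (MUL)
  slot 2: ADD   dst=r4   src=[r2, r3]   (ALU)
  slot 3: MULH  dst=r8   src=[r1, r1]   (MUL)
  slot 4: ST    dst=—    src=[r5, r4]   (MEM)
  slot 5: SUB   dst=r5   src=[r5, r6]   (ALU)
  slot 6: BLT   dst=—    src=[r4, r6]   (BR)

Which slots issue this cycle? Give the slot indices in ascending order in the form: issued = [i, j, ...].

issued = [0, 1, 2]

(0) want 1×ALU +2rd +1wr — yes → AL2|MU1|ME2|BR1|rd5|wr3
(1) want 1×MUL +2rd +1wr — yes → AL2|MU0|ME2|BR1|rd3|wr2
(2) want 1×ALU +2rd +1wr — yes → AL1|MU0|ME2|BR1|rd1|wr1
(3) want 1×MUL +1rd +1wr — FU → AL1|MU0|ME2|BR1|rd1|wr1
(4) want 1×MEM +2rd +0wr — RD_PORT → AL1|MU0|ME2|BR1|rd1|wr1
(5) want 1×ALU +2rd +1wr — RD_PORT → AL1|MU0|ME2|BR1|rd1|wr1
(6) want 1×BR +2rd +0wr — RD_PORT → AL1|MU0|ME2|BR1|rd1|wr1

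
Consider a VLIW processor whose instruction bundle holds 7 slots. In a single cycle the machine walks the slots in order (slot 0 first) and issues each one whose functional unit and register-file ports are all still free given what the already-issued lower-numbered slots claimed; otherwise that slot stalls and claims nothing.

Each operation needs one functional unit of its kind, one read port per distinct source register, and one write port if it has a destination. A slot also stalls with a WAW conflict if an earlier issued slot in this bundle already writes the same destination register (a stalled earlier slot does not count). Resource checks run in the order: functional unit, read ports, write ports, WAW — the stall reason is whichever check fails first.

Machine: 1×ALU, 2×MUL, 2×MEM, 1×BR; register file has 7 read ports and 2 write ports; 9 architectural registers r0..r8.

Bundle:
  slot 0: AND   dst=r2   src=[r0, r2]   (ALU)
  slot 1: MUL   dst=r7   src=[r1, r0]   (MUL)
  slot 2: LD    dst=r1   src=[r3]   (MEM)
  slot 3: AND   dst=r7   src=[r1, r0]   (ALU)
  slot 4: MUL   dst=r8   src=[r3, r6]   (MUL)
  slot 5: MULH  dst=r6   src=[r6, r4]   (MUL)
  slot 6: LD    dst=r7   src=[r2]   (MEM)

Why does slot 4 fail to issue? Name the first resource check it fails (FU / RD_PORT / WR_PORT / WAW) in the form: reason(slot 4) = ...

slot 0 (ALU): ISSUE — free A0,Mu2,Ld2,B1 rp5 wp1
slot 1 (MUL): ISSUE — free A0,Mu1,Ld2,B1 rp3 wp0
slot 2 (MEM): stall WR_PORT — free A0,Mu1,Ld2,B1 rp3 wp0
slot 3 (ALU): stall FU — free A0,Mu1,Ld2,B1 rp3 wp0
slot 4 (MUL): stall WR_PORT — free A0,Mu1,Ld2,B1 rp3 wp0
slot 5 (MUL): stall WR_PORT — free A0,Mu1,Ld2,B1 rp3 wp0
slot 6 (MEM): stall WR_PORT — free A0,Mu1,Ld2,B1 rp3 wp0

reason(slot 4) = WR_PORT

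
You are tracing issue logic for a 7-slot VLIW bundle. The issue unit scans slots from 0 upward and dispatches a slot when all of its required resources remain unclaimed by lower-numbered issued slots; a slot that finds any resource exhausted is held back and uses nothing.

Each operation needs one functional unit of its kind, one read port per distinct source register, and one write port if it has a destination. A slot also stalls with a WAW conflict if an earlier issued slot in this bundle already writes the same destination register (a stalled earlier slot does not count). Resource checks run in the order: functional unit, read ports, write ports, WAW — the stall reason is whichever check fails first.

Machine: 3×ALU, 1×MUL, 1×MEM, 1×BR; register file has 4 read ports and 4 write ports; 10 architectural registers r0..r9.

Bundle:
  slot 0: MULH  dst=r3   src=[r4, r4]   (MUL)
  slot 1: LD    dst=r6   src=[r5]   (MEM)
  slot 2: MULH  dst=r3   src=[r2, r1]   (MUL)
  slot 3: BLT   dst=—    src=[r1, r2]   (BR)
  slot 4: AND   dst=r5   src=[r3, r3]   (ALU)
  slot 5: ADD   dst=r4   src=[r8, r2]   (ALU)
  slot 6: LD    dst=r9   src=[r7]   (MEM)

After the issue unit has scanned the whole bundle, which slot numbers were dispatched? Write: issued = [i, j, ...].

  0. MUL→r3 ⇒ go  {3A/0Mu/1Ld/1B | 3r 3w}
  1. MEM→r6 ⇒ go  {3A/0Mu/0Ld/1B | 2r 2w}
  2. MUL→r3 ⇒ no(FU)  {3A/0Mu/0Ld/1B | 2r 2w}
  3. BR ⇒ go  {3A/0Mu/0Ld/0B | 0r 2w}
  4. ALU→r5 ⇒ no(RD_PORT)  {3A/0Mu/0Ld/0B | 0r 2w}
  5. ALU→r4 ⇒ no(RD_PORT)  {3A/0Mu/0Ld/0B | 0r 2w}
  6. MEM→r9 ⇒ no(FU)  {3A/0Mu/0Ld/0B | 0r 2w}

issued = [0, 1, 3]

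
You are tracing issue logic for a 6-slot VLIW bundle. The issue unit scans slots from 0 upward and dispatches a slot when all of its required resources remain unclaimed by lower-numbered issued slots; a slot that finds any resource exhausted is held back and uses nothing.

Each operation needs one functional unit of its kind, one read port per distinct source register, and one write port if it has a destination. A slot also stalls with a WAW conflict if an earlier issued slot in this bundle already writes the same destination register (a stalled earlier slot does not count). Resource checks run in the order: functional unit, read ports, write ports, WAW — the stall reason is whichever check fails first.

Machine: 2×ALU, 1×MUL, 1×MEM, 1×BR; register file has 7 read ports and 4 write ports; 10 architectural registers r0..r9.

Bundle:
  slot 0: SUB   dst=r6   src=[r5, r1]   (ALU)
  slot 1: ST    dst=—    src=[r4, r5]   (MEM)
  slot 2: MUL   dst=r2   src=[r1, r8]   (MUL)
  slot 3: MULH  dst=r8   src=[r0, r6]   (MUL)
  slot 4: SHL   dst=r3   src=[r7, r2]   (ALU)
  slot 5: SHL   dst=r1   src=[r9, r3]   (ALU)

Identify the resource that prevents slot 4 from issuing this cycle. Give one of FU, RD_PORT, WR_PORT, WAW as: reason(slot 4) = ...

reason(slot 4) = RD_PORT

slot 0 (ALU): ISSUE — free A1,Mu1,Ld1,B1 rp5 wp3
slot 1 (MEM): ISSUE — free A1,Mu1,Ld0,B1 rp3 wp3
slot 2 (MUL): ISSUE — free A1,Mu0,Ld0,B1 rp1 wp2
slot 3 (MUL): stall FU — free A1,Mu0,Ld0,B1 rp1 wp2
slot 4 (ALU): stall RD_PORT — free A1,Mu0,Ld0,B1 rp1 wp2
slot 5 (ALU): stall RD_PORT — free A1,Mu0,Ld0,B1 rp1 wp2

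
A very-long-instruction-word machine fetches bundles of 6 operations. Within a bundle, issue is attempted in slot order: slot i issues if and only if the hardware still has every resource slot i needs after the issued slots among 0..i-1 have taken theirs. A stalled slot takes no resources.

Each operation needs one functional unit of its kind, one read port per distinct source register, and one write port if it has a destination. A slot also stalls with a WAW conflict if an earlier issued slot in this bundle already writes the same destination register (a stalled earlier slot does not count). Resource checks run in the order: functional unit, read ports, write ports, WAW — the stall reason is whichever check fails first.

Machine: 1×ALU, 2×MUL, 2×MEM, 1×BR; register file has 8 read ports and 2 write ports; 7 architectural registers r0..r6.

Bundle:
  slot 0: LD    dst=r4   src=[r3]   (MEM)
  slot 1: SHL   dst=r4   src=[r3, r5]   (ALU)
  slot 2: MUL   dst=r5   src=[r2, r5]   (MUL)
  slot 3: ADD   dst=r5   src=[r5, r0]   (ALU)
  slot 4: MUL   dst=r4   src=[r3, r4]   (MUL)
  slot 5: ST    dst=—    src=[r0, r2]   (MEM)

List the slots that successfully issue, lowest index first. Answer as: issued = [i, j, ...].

(0) want 1×MEM +1rd +1wr — yes → AL1|MU2|ME1|BR1|rd7|wr1
(1) want 1×ALU +2rd +1wr — WAW → AL1|MU2|ME1|BR1|rd7|wr1
(2) want 1×MUL +2rd +1wr — yes → AL1|MU1|ME1|BR1|rd5|wr0
(3) want 1×ALU +2rd +1wr — WR_PORT → AL1|MU1|ME1|BR1|rd5|wr0
(4) want 1×MUL +2rd +1wr — WR_PORT → AL1|MU1|ME1|BR1|rd5|wr0
(5) want 1×MEM +2rd +0wr — yes → AL1|MU1|ME0|BR1|rd3|wr0

issued = [0, 2, 5]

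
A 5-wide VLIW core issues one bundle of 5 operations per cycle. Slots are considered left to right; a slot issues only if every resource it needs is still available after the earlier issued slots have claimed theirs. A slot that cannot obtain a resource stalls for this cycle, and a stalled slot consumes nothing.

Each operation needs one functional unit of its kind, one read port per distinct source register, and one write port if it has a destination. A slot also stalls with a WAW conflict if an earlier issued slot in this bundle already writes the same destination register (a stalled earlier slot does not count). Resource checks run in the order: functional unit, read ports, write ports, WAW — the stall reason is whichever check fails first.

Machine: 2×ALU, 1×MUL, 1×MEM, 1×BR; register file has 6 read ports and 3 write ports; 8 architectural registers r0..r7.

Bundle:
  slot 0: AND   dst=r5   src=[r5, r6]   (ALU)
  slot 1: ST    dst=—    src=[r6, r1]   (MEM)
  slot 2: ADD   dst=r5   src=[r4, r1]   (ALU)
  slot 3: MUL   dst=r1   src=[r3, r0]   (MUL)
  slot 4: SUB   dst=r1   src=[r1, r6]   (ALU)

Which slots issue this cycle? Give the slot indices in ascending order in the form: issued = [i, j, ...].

[0] ALU needs rd=2 wr=1: ok; after: ALU=1 MUL=1 MEM=1 BR=1, R=4, W=2
[1] MEM needs rd=2 wr=0: ok; after: ALU=1 MUL=1 MEM=0 BR=1, R=2, W=2
[2] ALU needs rd=2 wr=1: WAW; after: ALU=1 MUL=1 MEM=0 BR=1, R=2, W=2
[3] MUL needs rd=2 wr=1: ok; after: ALU=1 MUL=0 MEM=0 BR=1, R=0, W=1
[4] ALU needs rd=2 wr=1: RD_PORT; after: ALU=1 MUL=0 MEM=0 BR=1, R=0, W=1

issued = [0, 1, 3]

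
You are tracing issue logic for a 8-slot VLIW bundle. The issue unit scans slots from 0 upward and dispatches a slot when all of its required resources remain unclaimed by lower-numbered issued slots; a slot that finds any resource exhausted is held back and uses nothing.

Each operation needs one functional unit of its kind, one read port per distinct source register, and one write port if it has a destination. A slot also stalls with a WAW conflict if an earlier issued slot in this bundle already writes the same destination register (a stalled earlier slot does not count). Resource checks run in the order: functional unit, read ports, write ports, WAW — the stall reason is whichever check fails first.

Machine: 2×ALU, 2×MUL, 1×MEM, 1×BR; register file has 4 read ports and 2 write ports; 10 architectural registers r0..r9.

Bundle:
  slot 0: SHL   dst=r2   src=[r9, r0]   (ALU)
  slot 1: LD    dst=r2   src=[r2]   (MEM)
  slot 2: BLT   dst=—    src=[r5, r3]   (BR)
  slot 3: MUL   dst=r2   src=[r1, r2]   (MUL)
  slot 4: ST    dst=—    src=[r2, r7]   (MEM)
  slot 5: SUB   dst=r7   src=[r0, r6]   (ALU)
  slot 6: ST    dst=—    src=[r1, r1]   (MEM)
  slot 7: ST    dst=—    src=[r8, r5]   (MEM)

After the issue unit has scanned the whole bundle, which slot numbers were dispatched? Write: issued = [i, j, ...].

(0) want 1×ALU +2rd +1wr — yes → AL1|MU2|ME1|BR1|rd2|wr1
(1) want 1×MEM +1rd +1wr — WAW → AL1|MU2|ME1|BR1|rd2|wr1
(2) want 1×BR +2rd +0wr — yes → AL1|MU2|ME1|BR0|rd0|wr1
(3) want 1×MUL +2rd +1wr — RD_PORT → AL1|MU2|ME1|BR0|rd0|wr1
(4) want 1×MEM +2rd +0wr — RD_PORT → AL1|MU2|ME1|BR0|rd0|wr1
(5) want 1×ALU +2rd +1wr — RD_PORT → AL1|MU2|ME1|BR0|rd0|wr1
(6) want 1×MEM +1rd +0wr — RD_PORT → AL1|MU2|ME1|BR0|rd0|wr1
(7) want 1×MEM +2rd +0wr — RD_PORT → AL1|MU2|ME1|BR0|rd0|wr1

issued = [0, 2]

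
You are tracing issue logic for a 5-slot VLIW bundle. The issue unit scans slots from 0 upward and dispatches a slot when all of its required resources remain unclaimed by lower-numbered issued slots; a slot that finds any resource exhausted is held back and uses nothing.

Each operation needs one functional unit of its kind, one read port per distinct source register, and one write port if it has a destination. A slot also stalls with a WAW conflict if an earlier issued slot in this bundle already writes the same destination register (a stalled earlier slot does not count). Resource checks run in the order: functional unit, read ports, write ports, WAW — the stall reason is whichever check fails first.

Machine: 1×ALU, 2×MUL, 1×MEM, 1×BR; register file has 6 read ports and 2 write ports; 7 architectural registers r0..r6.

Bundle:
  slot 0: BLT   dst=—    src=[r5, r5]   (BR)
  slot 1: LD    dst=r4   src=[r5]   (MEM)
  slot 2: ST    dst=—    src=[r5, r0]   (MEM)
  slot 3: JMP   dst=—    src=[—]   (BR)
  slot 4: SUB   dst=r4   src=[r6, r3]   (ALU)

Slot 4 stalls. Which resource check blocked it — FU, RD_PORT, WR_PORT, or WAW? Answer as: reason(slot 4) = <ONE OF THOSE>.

reason(slot 4) = WAW

(0) want 1×BR +1rd +0wr — yes → AL1|MU2|ME1|BR0|rd5|wr2
(1) want 1×MEM +1rd +1wr — yes → AL1|MU2|ME0|BR0|rd4|wr1
(2) want 1×MEM +2rd +0wr — FU → AL1|MU2|ME0|BR0|rd4|wr1
(3) want 1×BR +0rd +0wr — FU → AL1|MU2|ME0|BR0|rd4|wr1
(4) want 1×ALU +2rd +1wr — WAW → AL1|MU2|ME0|BR0|rd4|wr1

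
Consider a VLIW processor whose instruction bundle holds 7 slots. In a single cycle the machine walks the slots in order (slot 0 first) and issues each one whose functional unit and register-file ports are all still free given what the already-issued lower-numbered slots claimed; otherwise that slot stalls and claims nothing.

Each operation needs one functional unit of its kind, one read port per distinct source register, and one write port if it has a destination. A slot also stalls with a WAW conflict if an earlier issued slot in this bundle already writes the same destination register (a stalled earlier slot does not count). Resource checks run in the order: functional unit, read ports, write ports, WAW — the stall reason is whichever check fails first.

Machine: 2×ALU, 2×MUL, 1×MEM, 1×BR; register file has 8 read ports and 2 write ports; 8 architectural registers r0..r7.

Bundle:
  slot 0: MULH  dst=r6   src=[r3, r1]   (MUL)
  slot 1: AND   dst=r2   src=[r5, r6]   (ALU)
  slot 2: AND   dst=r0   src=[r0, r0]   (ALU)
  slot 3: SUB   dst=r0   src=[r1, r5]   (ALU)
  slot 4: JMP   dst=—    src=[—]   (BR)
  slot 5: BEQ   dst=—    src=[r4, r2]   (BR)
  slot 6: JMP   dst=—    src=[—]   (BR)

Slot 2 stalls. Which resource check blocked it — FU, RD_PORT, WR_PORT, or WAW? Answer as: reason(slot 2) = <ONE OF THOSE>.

reason(slot 2) = WR_PORT

(0) want 1×MUL +2rd +1wr — yes → AL2|MU1|ME1|BR1|rd6|wr1
(1) want 1×ALU +2rd +1wr — yes → AL1|MU1|ME1|BR1|rd4|wr0
(2) want 1×ALU +1rd +1wr — WR_PORT → AL1|MU1|ME1|BR1|rd4|wr0
(3) want 1×ALU +2rd +1wr — WR_PORT → AL1|MU1|ME1|BR1|rd4|wr0
(4) want 1×BR +0rd +0wr — yes → AL1|MU1|ME1|BR0|rd4|wr0
(5) want 1×BR +2rd +0wr — FU → AL1|MU1|ME1|BR0|rd4|wr0
(6) want 1×BR +0rd +0wr — FU → AL1|MU1|ME1|BR0|rd4|wr0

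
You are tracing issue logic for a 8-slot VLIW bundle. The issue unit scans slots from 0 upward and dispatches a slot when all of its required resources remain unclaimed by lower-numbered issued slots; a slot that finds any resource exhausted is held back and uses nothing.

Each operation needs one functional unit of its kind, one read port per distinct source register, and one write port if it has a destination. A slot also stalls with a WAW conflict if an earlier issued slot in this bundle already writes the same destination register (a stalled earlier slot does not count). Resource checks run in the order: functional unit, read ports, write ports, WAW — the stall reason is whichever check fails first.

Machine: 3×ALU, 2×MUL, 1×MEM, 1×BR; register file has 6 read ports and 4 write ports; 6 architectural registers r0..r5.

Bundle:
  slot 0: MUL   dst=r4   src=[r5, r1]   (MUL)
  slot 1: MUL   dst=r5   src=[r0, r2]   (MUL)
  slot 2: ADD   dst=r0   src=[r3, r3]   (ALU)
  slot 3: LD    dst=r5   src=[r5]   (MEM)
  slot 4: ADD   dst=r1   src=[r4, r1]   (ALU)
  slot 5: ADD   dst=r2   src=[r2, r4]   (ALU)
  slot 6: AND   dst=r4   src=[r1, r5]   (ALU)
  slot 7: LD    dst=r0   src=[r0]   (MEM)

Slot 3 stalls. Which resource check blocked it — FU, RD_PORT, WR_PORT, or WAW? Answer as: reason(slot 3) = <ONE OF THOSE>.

#0 MUL src=r5,r1 dispatched  <A:3 Mu:1 Ld:1 B:1 rd:4 wr:3>
#1 MUL src=r0,r2 dispatched  <A:3 Mu:0 Ld:1 B:1 rd:2 wr:2>
#2 ALU src=r3,r3 dispatched  <A:2 Mu:0 Ld:1 B:1 rd:1 wr:1>
#3 MEM src=r5 held:WAW  <A:2 Mu:0 Ld:1 B:1 rd:1 wr:1>
#4 ALU src=r4,r1 held:RD_PORT  <A:2 Mu:0 Ld:1 B:1 rd:1 wr:1>
#5 ALU src=r2,r4 held:RD_PORT  <A:2 Mu:0 Ld:1 B:1 rd:1 wr:1>
#6 ALU src=r1,r5 held:RD_PORT  <A:2 Mu:0 Ld:1 B:1 rd:1 wr:1>
#7 MEM src=r0 held:WAW  <A:2 Mu:0 Ld:1 B:1 rd:1 wr:1>

reason(slot 3) = WAW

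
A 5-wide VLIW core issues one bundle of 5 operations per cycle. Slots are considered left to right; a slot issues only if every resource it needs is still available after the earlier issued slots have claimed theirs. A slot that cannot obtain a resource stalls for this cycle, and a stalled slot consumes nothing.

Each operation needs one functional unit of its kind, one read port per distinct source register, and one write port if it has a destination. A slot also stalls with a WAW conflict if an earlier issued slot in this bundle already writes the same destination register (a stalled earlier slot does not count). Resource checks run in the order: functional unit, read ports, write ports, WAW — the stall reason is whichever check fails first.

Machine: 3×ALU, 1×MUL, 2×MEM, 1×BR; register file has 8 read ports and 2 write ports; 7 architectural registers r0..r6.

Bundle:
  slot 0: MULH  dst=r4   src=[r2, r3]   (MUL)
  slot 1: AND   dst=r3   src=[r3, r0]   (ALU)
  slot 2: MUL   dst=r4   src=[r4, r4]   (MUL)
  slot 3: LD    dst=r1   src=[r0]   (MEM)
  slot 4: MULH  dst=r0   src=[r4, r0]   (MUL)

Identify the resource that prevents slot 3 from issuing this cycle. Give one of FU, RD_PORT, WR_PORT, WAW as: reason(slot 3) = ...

reason(slot 3) = WR_PORT

(0) want 1×MUL +2rd +1wr — yes → AL3|MU0|ME2|BR1|rd6|wr1
(1) want 1×ALU +2rd +1wr — yes → AL2|MU0|ME2|BR1|rd4|wr0
(2) want 1×MUL +1rd +1wr — FU → AL2|MU0|ME2|BR1|rd4|wr0
(3) want 1×MEM +1rd +1wr — WR_PORT → AL2|MU0|ME2|BR1|rd4|wr0
(4) want 1×MUL +2rd +1wr — FU → AL2|MU0|ME2|BR1|rd4|wr0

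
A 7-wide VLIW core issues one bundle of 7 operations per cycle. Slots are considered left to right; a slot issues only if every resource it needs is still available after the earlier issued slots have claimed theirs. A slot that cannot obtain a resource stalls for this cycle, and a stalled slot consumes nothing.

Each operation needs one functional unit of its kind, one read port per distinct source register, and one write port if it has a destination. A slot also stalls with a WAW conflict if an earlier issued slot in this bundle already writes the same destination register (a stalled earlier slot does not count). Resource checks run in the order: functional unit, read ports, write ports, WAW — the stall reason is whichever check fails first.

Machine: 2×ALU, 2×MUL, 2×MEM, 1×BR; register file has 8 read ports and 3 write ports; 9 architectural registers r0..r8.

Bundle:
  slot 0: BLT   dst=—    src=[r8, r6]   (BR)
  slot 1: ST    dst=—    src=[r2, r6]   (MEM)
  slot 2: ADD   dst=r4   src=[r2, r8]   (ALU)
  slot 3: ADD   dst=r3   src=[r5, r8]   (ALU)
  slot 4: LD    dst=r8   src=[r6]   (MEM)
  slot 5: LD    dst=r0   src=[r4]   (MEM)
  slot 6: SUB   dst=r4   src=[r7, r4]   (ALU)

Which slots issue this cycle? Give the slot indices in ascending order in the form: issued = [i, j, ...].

issued = [0, 1, 2, 3]

slot 0 (BR): ISSUE — free A2,Mu2,Ld2,B0 rp6 wp3
slot 1 (MEM): ISSUE — free A2,Mu2,Ld1,B0 rp4 wp3
slot 2 (ALU): ISSUE — free A1,Mu2,Ld1,B0 rp2 wp2
slot 3 (ALU): ISSUE — free A0,Mu2,Ld1,B0 rp0 wp1
slot 4 (MEM): stall RD_PORT — free A0,Mu2,Ld1,B0 rp0 wp1
slot 5 (MEM): stall RD_PORT — free A0,Mu2,Ld1,B0 rp0 wp1
slot 6 (ALU): stall FU — free A0,Mu2,Ld1,B0 rp0 wp1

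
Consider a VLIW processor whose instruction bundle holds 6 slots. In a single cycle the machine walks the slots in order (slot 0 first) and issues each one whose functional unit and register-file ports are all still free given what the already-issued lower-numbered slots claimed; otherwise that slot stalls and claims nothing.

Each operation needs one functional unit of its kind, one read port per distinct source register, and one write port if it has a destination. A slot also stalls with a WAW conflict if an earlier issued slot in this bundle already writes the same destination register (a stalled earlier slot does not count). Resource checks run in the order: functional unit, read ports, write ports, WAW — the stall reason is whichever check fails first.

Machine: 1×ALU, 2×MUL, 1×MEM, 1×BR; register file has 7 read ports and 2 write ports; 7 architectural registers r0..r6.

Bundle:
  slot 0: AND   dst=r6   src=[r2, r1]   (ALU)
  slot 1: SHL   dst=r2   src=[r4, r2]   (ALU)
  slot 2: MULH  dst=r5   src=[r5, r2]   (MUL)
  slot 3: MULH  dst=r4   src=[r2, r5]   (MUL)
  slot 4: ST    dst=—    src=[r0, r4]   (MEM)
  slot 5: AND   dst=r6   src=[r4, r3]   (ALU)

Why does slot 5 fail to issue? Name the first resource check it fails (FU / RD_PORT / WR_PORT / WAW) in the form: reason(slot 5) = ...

reason(slot 5) = FU

slot 0 (ALU): ISSUE — free A0,Mu2,Ld1,B1 rp5 wp1
slot 1 (ALU): stall FU — free A0,Mu2,Ld1,B1 rp5 wp1
slot 2 (MUL): ISSUE — free A0,Mu1,Ld1,B1 rp3 wp0
slot 3 (MUL): stall WR_PORT — free A0,Mu1,Ld1,B1 rp3 wp0
slot 4 (MEM): ISSUE — free A0,Mu1,Ld0,B1 rp1 wp0
slot 5 (ALU): stall FU — free A0,Mu1,Ld0,B1 rp1 wp0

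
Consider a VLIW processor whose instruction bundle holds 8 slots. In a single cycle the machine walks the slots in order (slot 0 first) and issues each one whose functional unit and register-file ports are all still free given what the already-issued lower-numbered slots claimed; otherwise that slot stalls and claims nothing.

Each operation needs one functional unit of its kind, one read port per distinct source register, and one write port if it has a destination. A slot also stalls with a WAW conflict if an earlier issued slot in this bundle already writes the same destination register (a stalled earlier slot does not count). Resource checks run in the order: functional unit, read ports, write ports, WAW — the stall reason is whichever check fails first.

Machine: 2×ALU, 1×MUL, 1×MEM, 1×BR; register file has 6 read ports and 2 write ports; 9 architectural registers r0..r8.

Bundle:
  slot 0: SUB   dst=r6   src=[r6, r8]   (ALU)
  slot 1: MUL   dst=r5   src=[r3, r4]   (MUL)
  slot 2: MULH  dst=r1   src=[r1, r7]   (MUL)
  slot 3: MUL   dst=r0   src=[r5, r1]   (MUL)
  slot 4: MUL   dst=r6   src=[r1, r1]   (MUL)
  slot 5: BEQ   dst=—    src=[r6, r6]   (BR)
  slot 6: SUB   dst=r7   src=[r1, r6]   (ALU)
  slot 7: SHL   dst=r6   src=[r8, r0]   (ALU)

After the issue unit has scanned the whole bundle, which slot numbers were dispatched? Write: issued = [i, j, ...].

issued = [0, 1, 5]

(0) want 1×ALU +2rd +1wr — yes → AL1|MU1|ME1|BR1|rd4|wr1
(1) want 1×MUL +2rd +1wr — yes → AL1|MU0|ME1|BR1|rd2|wr0
(2) want 1×MUL +2rd +1wr — FU → AL1|MU0|ME1|BR1|rd2|wr0
(3) want 1×MUL +2rd +1wr — FU → AL1|MU0|ME1|BR1|rd2|wr0
(4) want 1×MUL +1rd +1wr — FU → AL1|MU0|ME1|BR1|rd2|wr0
(5) want 1×BR +1rd +0wr — yes → AL1|MU0|ME1|BR0|rd1|wr0
(6) want 1×ALU +2rd +1wr — RD_PORT → AL1|MU0|ME1|BR0|rd1|wr0
(7) want 1×ALU +2rd +1wr — RD_PORT → AL1|MU0|ME1|BR0|rd1|wr0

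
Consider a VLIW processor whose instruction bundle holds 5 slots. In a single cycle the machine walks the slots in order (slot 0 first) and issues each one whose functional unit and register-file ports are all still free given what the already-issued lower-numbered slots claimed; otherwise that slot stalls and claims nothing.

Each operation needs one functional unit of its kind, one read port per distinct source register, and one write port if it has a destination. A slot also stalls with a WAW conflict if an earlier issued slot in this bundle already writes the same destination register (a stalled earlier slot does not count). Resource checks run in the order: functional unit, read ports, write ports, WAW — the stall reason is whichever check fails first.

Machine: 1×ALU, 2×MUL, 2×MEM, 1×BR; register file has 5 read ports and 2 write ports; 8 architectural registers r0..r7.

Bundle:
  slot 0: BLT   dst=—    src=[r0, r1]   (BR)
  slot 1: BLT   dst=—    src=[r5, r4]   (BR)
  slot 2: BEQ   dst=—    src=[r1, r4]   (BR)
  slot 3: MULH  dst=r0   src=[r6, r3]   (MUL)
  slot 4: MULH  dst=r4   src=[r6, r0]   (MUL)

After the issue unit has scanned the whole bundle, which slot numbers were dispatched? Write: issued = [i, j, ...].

[0] BR needs rd=2 wr=0: ok; after: ALU=1 MUL=2 MEM=2 BR=0, R=3, W=2
[1] BR needs rd=2 wr=0: FU; after: ALU=1 MUL=2 MEM=2 BR=0, R=3, W=2
[2] BR needs rd=2 wr=0: FU; after: ALU=1 MUL=2 MEM=2 BR=0, R=3, W=2
[3] MUL needs rd=2 wr=1: ok; after: ALU=1 MUL=1 MEM=2 BR=0, R=1, W=1
[4] MUL needs rd=2 wr=1: RD_PORT; after: ALU=1 MUL=1 MEM=2 BR=0, R=1, W=1

issued = [0, 3]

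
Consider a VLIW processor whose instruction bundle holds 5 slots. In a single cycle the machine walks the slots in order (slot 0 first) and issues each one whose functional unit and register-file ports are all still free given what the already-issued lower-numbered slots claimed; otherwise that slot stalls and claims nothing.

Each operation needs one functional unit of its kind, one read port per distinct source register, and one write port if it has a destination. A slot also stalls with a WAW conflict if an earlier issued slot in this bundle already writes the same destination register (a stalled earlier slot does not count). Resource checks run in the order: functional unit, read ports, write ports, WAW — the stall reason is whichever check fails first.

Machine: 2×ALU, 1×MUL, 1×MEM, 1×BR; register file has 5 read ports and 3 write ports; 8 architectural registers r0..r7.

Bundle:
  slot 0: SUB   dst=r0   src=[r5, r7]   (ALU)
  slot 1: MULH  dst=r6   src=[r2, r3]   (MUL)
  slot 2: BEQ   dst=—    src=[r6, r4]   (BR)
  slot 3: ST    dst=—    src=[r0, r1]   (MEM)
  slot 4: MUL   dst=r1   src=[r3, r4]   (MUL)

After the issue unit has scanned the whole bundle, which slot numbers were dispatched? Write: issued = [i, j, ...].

issued = [0, 1]

[0] ALU needs rd=2 wr=1: ok; after: ALU=1 MUL=1 MEM=1 BR=1, R=3, W=2
[1] MUL needs rd=2 wr=1: ok; after: ALU=1 MUL=0 MEM=1 BR=1, R=1, W=1
[2] BR needs rd=2 wr=0: RD_PORT; after: ALU=1 MUL=0 MEM=1 BR=1, R=1, W=1
[3] MEM needs rd=2 wr=0: RD_PORT; after: ALU=1 MUL=0 MEM=1 BR=1, R=1, W=1
[4] MUL needs rd=2 wr=1: FU; after: ALU=1 MUL=0 MEM=1 BR=1, R=1, W=1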